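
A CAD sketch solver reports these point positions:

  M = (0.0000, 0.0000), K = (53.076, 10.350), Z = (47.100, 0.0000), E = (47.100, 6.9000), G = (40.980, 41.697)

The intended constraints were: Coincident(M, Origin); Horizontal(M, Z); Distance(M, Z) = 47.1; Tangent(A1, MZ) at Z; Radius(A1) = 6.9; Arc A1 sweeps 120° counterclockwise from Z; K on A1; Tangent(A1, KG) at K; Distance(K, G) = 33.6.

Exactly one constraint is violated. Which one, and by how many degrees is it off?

Tangent(A1, KG) at K — off by 8.90°.

M = (0.00, 0.00) ✓; M.y = 0.00, Z.y = 0.00 ✓; |MZ| = 47.10 ✓; ∠(EZ, ZM) = 90.00° ✓; |EZ| = 6.900 ✓; bearing(E→K) − bearing(E→Z) = 120.0° ✓; |EK| = 6.900 ✓; ∠(EK, KG) = 98.90° ✗; |KG| = 33.60 ✓.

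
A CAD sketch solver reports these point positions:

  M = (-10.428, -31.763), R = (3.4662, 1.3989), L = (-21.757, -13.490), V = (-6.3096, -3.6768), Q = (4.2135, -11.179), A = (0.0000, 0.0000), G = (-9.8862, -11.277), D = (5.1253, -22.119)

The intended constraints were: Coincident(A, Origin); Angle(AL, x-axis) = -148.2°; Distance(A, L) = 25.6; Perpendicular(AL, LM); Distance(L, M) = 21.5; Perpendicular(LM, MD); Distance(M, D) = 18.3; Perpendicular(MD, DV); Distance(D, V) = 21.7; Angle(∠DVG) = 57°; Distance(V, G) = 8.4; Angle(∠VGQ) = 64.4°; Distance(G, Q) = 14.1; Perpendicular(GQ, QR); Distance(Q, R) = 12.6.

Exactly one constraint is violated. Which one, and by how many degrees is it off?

Perpendicular(GQ, QR) — off by 3.00°.

A = (0.00, 0.00) ✓; AL at -148.2° ✓; |AL| = 25.60 ✓; ∠(AL, LM) = 90.00° ✓; |LM| = 21.50 ✓; ∠(LM, MD) = 90.00° ✓; |MD| = 18.30 ✓; ∠(MD, DV) = 90.00° ✓; |DV| = 21.70 ✓; ∠DVG = 57.00° ✓; |VG| = 8.400 ✓; ∠VGQ = 64.40° ✓; |GQ| = 14.10 ✓; ∠(GQ, QR) = 93.00° ✗; |QR| = 12.60 ✓.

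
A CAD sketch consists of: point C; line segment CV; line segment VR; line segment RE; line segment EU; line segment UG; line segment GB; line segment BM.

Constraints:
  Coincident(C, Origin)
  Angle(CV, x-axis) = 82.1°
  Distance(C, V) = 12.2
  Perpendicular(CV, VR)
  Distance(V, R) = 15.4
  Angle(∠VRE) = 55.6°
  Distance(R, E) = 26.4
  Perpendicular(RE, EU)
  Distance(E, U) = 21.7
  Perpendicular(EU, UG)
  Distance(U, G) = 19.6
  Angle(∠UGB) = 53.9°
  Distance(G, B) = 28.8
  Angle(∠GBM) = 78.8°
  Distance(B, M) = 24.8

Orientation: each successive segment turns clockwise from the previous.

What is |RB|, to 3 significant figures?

23.8

C is at the origin; CV runs at 82.1° with length 12.2, so V = (1.68, 12.1). CV is perpendicular to VR, so VR runs at -7.90°; with |VR| = 15.4, R = (16.9, 9.97). ∠VRE = 55.6° gives RE at -132° from the x-axis; with |RE| = 26.4, E = (-0.837, -9.56). RE ⟂ EU, so EU runs at 138°; with |EU| = 21.7, U = (-16.9, 5.05). The perpendicularity gives UG at right angles to EU, so UG runs at 47.7°; with |UG| = 19.6, G = (-3.70, 19.5). ∠UGB = 53.9° gives GB at -78.4° from the x-axis; with |GB| = 28.8, B = (2.10, -8.67). Then |RB| = |B − R| = 23.8.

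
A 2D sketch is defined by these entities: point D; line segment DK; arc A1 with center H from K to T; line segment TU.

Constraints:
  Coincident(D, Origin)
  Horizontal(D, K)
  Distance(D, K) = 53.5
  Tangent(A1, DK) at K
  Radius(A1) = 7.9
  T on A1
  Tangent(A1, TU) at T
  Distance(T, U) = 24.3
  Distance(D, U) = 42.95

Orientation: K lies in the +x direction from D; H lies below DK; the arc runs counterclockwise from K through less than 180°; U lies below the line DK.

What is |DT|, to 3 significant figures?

46.8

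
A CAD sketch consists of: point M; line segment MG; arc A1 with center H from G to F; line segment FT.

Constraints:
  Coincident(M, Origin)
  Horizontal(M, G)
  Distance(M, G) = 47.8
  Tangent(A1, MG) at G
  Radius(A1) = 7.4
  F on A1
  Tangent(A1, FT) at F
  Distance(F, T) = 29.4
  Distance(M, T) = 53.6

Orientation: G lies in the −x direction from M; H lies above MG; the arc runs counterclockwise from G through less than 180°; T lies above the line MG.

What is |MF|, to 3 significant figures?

41.0

Checks: ∠(HG, GM) = 90.00° ✓; |HF| = 7.400 ✓; ∠(HF, FT) = 90.00° ✓; |FT| = 29.40 ✓; |MT| = 53.60 ✓.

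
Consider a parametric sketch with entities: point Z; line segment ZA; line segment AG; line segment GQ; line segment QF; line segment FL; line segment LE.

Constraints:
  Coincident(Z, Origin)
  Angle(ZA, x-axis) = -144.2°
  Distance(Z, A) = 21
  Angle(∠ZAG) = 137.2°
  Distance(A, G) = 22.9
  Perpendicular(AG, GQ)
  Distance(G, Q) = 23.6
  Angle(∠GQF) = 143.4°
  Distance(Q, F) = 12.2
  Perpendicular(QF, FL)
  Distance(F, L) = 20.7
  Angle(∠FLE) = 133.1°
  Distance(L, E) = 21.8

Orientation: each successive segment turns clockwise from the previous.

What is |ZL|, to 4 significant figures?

15.93

Z is at the origin; ZA runs at -144.2° with length 21.0, so A = (-17.03, -12.28). ∠ZAG = 137.2° gives AG at 173.0° from the x-axis; with |AG| = 22.9, G = (-39.76, -9.493). AG ⟂ GQ, so GQ runs at 83.00°; with |GQ| = 23.6, Q = (-36.89, 13.93). ∠GQF = 143.4° gives QF at 46.40° from the x-axis; with |QF| = 12.2, F = (-28.47, 22.77). QF is perpendicular to FL, so FL runs at -43.60°; with |FL| = 20.7, L = (-13.48, 8.491). Then |ZL| = |L − Z| = 15.93.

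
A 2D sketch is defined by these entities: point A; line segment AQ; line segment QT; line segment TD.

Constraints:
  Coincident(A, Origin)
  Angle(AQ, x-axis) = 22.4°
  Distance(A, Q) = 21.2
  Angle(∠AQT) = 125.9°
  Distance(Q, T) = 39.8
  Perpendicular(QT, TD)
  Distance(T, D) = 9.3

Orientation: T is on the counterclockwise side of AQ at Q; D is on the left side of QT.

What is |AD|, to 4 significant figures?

52.82

A is at the origin; AQ runs at 22.4° with length 21.2, so Q = 21.2·(cos 22.4°, sin 22.4°) = (19.60, 8.079). ∠AQT = 125.9°, so QT runs at 22.4° + (180° − 125.9°) = 76.50° from the x-axis; with |QT| = 39.8, T = Q + 39.8·(cos 76.50°, sin 76.50°) = (28.89, 46.78). QT ⟂ TD; with |TD| = 9.3 on the left of QT, D = T + 9.3·(-0.9724, 0.2334) = (19.85, 48.95). Then |AD| = |D − A| = 52.82.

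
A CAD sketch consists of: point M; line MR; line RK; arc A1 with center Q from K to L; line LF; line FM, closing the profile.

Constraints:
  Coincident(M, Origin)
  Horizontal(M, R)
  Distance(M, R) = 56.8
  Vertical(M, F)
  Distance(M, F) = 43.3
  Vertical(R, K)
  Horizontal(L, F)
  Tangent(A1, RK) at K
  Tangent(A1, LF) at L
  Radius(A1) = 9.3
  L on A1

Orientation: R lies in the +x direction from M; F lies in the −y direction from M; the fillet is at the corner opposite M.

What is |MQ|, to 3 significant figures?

58.4

M and F share the same x with |MF| = 43.3 and F on the −y side, so F = (0.00, -43.3). The virtual corner opposite M is at (56.8, -43.3). Since A1 is tangent to RK there, QK ⟂ RK and tangency of A1 to LF means the radius QL is perpendicular to LF, with radius 9.3, so the center Q sits 9.3 in from both sides at Q = (47.5, -34.0). Then |MQ| = |Q − M| = 58.4.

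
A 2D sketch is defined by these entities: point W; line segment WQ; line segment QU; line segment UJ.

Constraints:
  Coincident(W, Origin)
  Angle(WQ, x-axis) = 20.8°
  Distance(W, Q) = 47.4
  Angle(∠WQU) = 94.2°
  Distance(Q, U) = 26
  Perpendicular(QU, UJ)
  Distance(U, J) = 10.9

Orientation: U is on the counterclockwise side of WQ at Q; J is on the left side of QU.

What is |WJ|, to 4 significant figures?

46.81

W is at the origin; WQ runs at 20.8° with length 47.4, so Q = 47.4·(cos 20.8°, sin 20.8°) = (44.31, 16.83). ∠WQU = 94.2°, so QU runs at 20.8° + (180° − 94.2°) = 106.6° from the x-axis; with |QU| = 26.0, U = Q + 26.0·(cos 106.6°, sin 106.6°) = (36.88, 41.75). QU ⟂ UJ; with |UJ| = 10.9 on the left of QU, J = U + 10.9·(-0.9583, -0.2857) = (26.44, 38.63). Then |WJ| = |J − W| = 46.81.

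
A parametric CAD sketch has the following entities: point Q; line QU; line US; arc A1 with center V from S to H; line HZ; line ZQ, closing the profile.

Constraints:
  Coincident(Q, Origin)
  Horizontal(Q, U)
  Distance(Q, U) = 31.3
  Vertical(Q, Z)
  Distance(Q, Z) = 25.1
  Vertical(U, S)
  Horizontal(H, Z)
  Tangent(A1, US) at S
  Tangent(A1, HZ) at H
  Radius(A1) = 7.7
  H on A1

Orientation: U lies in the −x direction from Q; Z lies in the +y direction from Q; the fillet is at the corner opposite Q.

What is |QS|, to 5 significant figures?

35.811

Q is at the origin; Q and U share the same y with |QU| = 31.3 and U on the −x side, so U = (-31.300, 0.0000). Q and Z share the same x with |QZ| = 25.1 and Z on the +y side, so Z = (0.0000, 25.100). The virtual corner opposite Q is at (-31.300, 25.100). A1 meets US tangentially, so VS is at right angles to US and A1 meets HZ tangentially, so VH is at right angles to HZ, with radius 7.7, so the center V sits 7.7 in from both sides at V = (-23.600, 17.400). That places the tangent points at S = (-31.300, 17.400) on US and H = (-23.600, 25.100) on HZ. Then |QS| = |S − Q| = 35.811.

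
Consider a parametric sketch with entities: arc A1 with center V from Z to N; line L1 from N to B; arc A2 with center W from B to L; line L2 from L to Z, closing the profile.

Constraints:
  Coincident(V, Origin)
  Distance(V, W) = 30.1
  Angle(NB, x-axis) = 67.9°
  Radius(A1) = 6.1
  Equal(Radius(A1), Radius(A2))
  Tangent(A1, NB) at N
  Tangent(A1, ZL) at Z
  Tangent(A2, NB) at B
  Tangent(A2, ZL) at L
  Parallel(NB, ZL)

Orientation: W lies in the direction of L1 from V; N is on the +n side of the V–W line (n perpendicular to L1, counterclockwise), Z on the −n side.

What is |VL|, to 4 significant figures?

30.71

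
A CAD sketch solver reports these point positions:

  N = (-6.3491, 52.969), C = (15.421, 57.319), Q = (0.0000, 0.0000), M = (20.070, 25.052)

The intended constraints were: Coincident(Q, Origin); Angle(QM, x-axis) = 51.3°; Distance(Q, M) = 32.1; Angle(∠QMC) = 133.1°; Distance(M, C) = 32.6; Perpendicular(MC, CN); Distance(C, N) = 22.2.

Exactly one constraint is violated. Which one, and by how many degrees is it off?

Perpendicular(MC, CN) — off by 3.10°.

Q = (0.00, 0.00) ✓; QM at 51.30° ✓; |QM| = 32.10 ✓; ∠QMC = 133.1° ✓; |MC| = 32.60 ✓; ∠(MC, CN) = 93.10° ✗; |CN| = 22.20 ✓.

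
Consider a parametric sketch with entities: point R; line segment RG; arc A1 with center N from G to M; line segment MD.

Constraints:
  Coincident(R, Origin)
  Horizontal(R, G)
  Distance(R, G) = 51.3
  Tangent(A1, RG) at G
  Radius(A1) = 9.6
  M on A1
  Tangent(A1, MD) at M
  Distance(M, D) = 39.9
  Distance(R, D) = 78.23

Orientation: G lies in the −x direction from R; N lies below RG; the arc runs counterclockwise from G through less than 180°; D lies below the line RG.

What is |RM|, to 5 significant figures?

61.667

Checks: |RG| = 51.30 ✓; |NM| = 9.600 ✓; ∠(NM, MD) = 90.00° ✓; |MD| = 39.90 ✓; |RD| = 78.23 ✓.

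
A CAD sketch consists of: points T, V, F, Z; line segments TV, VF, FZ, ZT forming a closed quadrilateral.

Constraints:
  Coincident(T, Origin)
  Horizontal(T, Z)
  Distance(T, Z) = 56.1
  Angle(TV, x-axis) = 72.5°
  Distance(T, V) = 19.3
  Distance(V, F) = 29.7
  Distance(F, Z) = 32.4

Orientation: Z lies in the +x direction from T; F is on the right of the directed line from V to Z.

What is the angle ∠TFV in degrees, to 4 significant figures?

40.28°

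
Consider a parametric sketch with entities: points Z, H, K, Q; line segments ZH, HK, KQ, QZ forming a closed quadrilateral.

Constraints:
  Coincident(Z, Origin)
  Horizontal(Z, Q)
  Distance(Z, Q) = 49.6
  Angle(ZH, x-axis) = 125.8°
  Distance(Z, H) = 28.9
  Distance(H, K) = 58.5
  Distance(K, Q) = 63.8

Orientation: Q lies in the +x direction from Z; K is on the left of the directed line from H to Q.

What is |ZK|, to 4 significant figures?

66.67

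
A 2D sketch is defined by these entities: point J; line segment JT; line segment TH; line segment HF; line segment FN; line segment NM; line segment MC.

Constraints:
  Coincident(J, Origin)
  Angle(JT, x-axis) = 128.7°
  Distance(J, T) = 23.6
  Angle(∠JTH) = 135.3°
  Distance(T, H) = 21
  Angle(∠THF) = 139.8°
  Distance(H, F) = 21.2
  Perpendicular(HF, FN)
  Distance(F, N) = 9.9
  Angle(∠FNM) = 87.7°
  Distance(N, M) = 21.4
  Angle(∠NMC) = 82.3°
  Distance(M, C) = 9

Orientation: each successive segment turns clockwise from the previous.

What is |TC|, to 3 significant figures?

22.0

J is at the origin; JT runs at 128.7° with length 23.6, so T = (-14.8, 18.4). ∠JTH = 135.3° gives TH at 84.0° from the x-axis; with |TH| = 21.0, H = (-12.6, 39.3). ∠THF = 139.8° gives HF at 43.8° from the x-axis; with |HF| = 21.2, F = (2.74, 54.0). HF is perpendicular to FN, so FN runs at -46.2°; with |FN| = 9.9, N = (9.59, 46.8). ∠FNM = 87.7° gives NM at -138° from the x-axis; with |NM| = 21.4, M = (-6.43, 32.7). ∠NMC = 82.3° gives MC at 124° from the x-axis; with |MC| = 9.0, C = (-11.4, 40.1). Then |TC| = |C − T| = 22.0.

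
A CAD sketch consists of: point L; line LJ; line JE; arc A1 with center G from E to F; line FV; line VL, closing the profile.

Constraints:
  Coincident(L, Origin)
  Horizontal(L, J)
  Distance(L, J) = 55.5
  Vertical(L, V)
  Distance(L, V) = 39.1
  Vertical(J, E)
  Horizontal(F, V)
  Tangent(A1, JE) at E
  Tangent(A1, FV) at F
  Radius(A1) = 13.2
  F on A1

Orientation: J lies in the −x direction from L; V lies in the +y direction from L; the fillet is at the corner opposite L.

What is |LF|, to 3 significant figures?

57.6

L is at the origin; L and J share the same y with |LJ| = 55.5 and J on the −x side, so J = (-55.5, 0.00). LV is vertical with |LV| = 39.1 and V on the +y side, so V = (0.00, 39.1). The virtual corner opposite L is at (-55.5, 39.1). The tangent condition forces GE to be normal to JE and the tangent condition forces GF to be normal to FV, with radius 13.2, so the center G sits 13.2 in from both sides at G = (-42.3, 25.9). That places the tangent points at E = (-55.5, 25.9) on JE and F = (-42.3, 39.1) on FV. Then |LF| = |F − L| = 57.6.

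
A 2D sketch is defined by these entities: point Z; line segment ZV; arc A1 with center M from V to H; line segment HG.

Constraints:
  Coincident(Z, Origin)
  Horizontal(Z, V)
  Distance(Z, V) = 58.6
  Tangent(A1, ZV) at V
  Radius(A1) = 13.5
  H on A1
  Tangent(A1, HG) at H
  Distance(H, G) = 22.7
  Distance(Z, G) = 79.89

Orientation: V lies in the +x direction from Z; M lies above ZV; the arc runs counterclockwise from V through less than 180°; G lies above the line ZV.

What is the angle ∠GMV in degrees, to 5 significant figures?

152.34°

Z is at the origin; ZV is horizontal with |ZV| = 58.6 and V on the +x side, so V = (58.600, 0.0000). A1 meets ZV tangentially, so MV is at right angles to ZV, so M = V + (0, 13.5) = (58.600, 13.500). Since MH ⟂ HG (tangency), |MG| = √(13.5² + 22.7²) = 26.411 regardless of where H sits on A1. So G lies on both circle(Z, 79.89) and circle(M, 26.411); the above-ZV intersection is G = (70.862, 36.892). H is the foot of the tangent from G: H = (72.081, 14.225).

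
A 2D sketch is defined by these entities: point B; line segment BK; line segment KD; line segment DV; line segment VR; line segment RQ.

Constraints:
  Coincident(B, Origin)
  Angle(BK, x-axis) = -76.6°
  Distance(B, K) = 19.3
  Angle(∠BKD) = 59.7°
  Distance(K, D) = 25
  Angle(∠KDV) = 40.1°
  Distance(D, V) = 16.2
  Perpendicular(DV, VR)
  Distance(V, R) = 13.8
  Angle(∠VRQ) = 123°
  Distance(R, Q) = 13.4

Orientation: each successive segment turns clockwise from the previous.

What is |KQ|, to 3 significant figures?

15.0

B is at the origin; BK runs at -76.6° with length 19.3, so K = (4.47, -18.8). ∠BKD = 59.7° gives KD at 163° from the x-axis; with |KD| = 25.0, D = (-19.4, -11.5). ∠KDV = 40.1° gives DV at 23.2° from the x-axis; with |DV| = 16.2, V = (-4.56, -5.13). DV ⟂ VR, so VR runs at -66.8°; with |VR| = 13.8, R = (0.879, -17.8). ∠VRQ = 123.0° gives RQ at -124° from the x-axis; with |RQ| = 13.4, Q = (-6.58, -28.9). Then |KQ| = |Q − K| = 15.0.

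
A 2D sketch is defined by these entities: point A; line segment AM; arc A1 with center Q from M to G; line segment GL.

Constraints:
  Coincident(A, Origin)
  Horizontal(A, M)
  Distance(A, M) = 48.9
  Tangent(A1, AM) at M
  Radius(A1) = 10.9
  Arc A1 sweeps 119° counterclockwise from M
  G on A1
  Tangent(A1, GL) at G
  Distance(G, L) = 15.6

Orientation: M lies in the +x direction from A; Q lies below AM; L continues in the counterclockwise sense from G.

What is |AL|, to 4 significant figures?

55.61

A is at the origin; AM is horizontal with |AM| = 48.9 and M on the +x side, so M = (48.90, 0.000). Tangency of A1 to AM means the radius QM is perpendicular to AM, so Q = M + (0, -10.9) = (48.90, -10.90). On A1, M sits at bearing 90° from Q; a 119° counterclockwise sweep puts G at bearing 209°, so G = Q + 10.9·(cos 209°, sin 209°) = (39.37, -16.18). A1 meets GL tangentially, so QG is at right angles to GL, so GL runs along (−sin 209°, cos 209°); with |GL| = 15.6, L = (46.93, -29.83). Then |AL| = |L − A| = 55.61.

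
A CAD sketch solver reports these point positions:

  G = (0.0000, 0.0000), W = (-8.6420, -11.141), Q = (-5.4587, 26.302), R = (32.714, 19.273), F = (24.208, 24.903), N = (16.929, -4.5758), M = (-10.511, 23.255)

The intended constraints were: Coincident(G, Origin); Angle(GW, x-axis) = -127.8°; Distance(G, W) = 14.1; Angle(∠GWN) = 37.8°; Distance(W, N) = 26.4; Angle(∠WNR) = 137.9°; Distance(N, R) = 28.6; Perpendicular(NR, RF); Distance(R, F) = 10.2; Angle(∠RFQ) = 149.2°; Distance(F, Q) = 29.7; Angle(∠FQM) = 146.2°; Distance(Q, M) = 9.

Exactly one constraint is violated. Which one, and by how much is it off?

Distance(Q, M) = 9 — off by 3.10.

G = (0.00, 0.00) ✓; GW at -127.8° ✓; |GW| = 14.10 ✓; ∠GWN = 37.80° ✓; |WN| = 26.40 ✓; ∠WNR = 137.9° ✓; |NR| = 28.60 ✓; ∠(NR, RF) = 90.00° ✓; |RF| = 10.20 ✓; ∠RFQ = 149.2° ✓; |FQ| = 29.70 ✓; ∠FQM = 146.2° ✓; |QM| = 5.900 ✗.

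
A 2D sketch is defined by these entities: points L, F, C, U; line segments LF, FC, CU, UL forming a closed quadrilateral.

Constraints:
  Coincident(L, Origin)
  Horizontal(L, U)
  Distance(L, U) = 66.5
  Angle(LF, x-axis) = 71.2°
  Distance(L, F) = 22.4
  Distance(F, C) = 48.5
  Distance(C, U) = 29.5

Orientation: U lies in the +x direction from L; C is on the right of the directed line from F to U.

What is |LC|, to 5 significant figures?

42.907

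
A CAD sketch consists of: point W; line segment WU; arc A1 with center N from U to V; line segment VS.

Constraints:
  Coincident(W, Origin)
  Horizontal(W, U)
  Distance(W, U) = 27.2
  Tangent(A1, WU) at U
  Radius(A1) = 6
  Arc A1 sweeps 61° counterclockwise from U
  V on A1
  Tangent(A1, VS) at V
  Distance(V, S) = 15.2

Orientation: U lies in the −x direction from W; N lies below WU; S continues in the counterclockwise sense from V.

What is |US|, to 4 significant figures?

20.68

On A1, U sits at bearing 90° from N; a 61° counterclockwise sweep puts V at bearing 151°, so V = N + 6.0·(cos 151°, sin 151°) = (-32.45, -3.091). A1 meets VS tangentially, so NV is at right angles to VS, so VS runs along (−sin 151°, cos 151°); with |VS| = 15.2, S = (-39.82, -16.39). Then |US| = |S − U| = 20.68.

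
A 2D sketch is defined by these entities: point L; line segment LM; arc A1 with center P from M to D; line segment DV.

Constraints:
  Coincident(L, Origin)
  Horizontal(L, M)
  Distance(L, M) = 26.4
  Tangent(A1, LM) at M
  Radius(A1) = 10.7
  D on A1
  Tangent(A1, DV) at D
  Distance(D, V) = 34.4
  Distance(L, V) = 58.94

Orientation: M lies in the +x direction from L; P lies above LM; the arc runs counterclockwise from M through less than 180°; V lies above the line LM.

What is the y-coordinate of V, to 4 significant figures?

44.64

L is at the origin; L and M share the same y with |LM| = 26.4 and M on the +x side, so M = (26.40, 0.000). Since A1 is tangent to LM there, PM ⟂ LM, so P = M + (0, 10.7) = (26.40, 10.70). Since PD ⟂ DV (tangency), |PV| = √(10.7² + 34.4²) = 36.03 regardless of where D sits on A1. So V lies on both circle(L, 58.94) and circle(P, 36.03); the above-LM intersection is V = (38.49, 44.64). D is the foot of the tangent from V: D = (37.09, 10.26).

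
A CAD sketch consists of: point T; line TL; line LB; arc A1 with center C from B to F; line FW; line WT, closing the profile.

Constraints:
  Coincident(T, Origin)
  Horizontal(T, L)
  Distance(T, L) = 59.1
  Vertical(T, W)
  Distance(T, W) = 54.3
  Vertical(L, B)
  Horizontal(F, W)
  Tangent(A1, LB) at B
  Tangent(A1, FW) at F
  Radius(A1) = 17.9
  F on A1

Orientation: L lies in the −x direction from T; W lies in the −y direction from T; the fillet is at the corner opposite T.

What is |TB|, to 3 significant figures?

69.4

T is at the origin; TL is horizontal with |TL| = 59.1 and L on the −x side, so L = (-59.1, 0.00). TW is vertical with |TW| = 54.3 and W on the −y side, so W = (0.00, -54.3). The virtual corner opposite T is at (-59.1, -54.3). Since A1 is tangent to LB there, CB ⟂ LB and tangency of A1 to FW means the radius CF is perpendicular to FW, with radius 17.9, so the center C sits 17.9 in from both sides at C = (-41.2, -36.4). That places the tangent points at B = (-59.1, -36.4) on LB and F = (-41.2, -54.3) on FW. Then |TB| = |B − T| = 69.4.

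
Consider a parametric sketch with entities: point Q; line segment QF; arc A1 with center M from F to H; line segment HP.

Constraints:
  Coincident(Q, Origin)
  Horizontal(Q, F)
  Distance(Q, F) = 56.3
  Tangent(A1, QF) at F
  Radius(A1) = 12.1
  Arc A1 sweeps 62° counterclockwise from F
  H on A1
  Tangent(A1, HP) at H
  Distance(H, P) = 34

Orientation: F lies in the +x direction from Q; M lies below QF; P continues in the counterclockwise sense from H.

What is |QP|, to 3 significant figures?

47.0

Q is at the origin; Q and F share the same y with |QF| = 56.3 and F on the +x side, so F = (56.3, 0.00). Since A1 is tangent to QF there, MF ⟂ QF, so M = F + (0, -12.1) = (56.3, -12.1). On A1, F sits at bearing 90° from M; a 62° counterclockwise sweep puts H at bearing 152°, so H = M + 12.1·(cos 152°, sin 152°) = (45.6, -6.42). Since A1 is tangent to HP there, MH ⟂ HP, so HP runs along (−sin 152°, cos 152°); with |HP| = 34.0, P = (29.7, -36.4). Then |QP| = |P − Q| = 47.0.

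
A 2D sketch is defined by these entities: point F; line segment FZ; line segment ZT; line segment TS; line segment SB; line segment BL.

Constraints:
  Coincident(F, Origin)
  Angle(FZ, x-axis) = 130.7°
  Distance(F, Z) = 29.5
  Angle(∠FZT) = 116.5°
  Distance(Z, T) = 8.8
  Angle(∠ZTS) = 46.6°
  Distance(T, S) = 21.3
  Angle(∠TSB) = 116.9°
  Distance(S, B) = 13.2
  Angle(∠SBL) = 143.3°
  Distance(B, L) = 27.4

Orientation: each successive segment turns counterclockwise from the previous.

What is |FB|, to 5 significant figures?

15.611

F is at the origin; FZ runs at 130.7° with length 29.5, so Z = (-19.237, 22.365). ∠FZT = 116.5° gives ZT at -165.80° from the x-axis; with |ZT| = 8.8, T = (-27.768, 20.206). ∠ZTS = 46.6° gives TS at -32.400° from the x-axis; with |TS| = 21.3, S = (-9.7838, 8.7931). ∠TSB = 116.9° gives SB at 30.700° from the x-axis; with |SB| = 13.2, B = (1.5662, 15.532). Then |FB| = |B − F| = 15.611.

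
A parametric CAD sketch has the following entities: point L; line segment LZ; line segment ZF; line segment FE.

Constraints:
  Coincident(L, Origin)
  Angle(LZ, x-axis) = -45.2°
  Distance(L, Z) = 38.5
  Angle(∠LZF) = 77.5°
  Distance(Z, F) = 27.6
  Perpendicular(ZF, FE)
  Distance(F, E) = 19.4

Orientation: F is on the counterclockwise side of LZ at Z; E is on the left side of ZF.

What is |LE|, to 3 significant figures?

26.5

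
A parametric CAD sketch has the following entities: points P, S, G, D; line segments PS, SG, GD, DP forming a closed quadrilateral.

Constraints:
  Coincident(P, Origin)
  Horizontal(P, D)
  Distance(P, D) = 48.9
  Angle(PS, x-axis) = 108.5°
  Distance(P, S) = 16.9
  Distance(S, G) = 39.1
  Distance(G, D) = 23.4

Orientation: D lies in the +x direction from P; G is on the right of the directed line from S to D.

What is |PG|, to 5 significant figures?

27.301

Checks: |SG| = 39.10 ✓; |GD| = 23.40 ✓.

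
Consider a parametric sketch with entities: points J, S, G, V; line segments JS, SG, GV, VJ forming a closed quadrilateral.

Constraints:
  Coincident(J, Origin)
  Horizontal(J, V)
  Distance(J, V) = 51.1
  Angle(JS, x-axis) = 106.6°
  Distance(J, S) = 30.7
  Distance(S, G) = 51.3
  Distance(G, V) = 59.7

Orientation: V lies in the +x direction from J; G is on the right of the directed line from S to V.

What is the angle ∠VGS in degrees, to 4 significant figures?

73.44°

Checks: |SG| = 51.30 ✓; |GV| = 59.70 ✓.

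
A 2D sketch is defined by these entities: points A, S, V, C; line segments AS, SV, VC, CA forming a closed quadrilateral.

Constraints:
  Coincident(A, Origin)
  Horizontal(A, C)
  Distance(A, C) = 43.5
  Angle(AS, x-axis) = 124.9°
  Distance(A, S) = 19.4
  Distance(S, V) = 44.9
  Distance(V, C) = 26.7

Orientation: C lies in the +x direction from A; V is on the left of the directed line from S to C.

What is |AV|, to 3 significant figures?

41.1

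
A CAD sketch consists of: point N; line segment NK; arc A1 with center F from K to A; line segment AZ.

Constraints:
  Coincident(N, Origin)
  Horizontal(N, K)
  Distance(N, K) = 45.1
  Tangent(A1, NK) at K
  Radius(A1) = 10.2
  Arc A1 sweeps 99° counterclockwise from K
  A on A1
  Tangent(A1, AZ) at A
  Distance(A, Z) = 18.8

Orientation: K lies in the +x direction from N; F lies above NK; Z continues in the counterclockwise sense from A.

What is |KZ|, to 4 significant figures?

31.19

N is at the origin; N and K share the same y with |NK| = 45.1 and K on the +x side, so K = (45.10, 0.000). Tangency of A1 to NK means the radius FK is perpendicular to NK, so F = K + (0, 10.2) = (45.10, 10.20). On A1, K sits at bearing -90° from F; a 99° counterclockwise sweep puts A at bearing 9°, so A = F + 10.2·(cos 9°, sin 9°) = (55.17, 11.80). A1 meets AZ tangentially, so FA is at right angles to AZ, so AZ runs along (−sin 9°, cos 9°); with |AZ| = 18.8, Z = (52.23, 30.36). Then |KZ| = |Z − K| = 31.19.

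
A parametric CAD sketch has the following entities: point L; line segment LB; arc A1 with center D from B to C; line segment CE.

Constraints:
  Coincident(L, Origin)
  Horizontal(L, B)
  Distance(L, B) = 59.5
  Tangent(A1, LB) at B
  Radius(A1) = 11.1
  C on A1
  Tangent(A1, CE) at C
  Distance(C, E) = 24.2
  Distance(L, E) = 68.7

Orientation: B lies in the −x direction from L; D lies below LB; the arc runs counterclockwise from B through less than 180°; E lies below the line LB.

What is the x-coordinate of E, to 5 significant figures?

-57.467

L is at the origin; LB is horizontal with |LB| = 59.5 and B on the −x side, so B = (-59.500, 0.0000). Since A1 is tangent to LB there, DB ⟂ LB, so D = B + (0, -11.1) = (-59.500, -11.100). Since DC ⟂ CE (tangency), |DE| = √(11.1² + 24.2²) = 26.624 regardless of where C sits on A1. So E lies on both circle(L, 68.7) and circle(D, 26.624); the below-LB intersection is E = (-57.467, -37.646). C is the foot of the tangent from E: C = (-69.206, -16.485).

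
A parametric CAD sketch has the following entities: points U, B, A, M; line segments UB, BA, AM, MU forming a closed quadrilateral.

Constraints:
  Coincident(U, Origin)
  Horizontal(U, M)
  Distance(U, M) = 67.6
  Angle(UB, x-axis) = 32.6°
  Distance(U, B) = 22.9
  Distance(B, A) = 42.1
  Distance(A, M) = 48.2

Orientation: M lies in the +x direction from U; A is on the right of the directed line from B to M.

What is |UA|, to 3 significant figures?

40.7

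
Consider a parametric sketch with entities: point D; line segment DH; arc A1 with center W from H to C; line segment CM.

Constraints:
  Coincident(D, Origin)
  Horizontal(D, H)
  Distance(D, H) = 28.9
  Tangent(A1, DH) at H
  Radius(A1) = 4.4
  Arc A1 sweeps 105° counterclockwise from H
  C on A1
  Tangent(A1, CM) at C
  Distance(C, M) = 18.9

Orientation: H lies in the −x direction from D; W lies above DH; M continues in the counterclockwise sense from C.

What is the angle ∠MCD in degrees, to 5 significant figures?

117.66°

On A1, H sits at bearing -90° from W; a 105° counterclockwise sweep puts C at bearing 15°, so C = W + 4.4·(cos 15°, sin 15°) = (-24.650, 5.5388). The tangent condition forces WC to be normal to CM, so CM runs along (−sin 15°, cos 15°); with |CM| = 18.9, M = (-29.542, 23.795). Then cos ∠MCD = CM·CD / (|CM||CD|), giving 117.66°.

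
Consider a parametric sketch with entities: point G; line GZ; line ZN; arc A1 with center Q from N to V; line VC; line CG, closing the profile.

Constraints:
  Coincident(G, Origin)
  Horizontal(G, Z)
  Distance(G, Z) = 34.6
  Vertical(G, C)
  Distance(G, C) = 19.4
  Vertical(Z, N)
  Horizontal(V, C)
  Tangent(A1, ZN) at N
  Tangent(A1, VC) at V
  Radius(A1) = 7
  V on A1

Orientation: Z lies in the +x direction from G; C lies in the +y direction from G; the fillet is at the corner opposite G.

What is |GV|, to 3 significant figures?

33.7

G is at the origin; G and Z share the same y with |GZ| = 34.6 and Z on the +x side, so Z = (34.6, 0.00). GC is vertical with |GC| = 19.4 and C on the +y side, so C = (0.00, 19.4). The virtual corner opposite G is at (34.6, 19.4). Tangency of A1 to ZN means the radius QN is perpendicular to ZN and A1 meets VC tangentially, so QV is at right angles to VC, with radius 7.0, so the center Q sits 7.0 in from both sides at Q = (27.6, 12.4). That places the tangent points at N = (34.6, 12.4) on ZN and V = (27.6, 19.4) on VC. Then |GV| = |V − G| = 33.7.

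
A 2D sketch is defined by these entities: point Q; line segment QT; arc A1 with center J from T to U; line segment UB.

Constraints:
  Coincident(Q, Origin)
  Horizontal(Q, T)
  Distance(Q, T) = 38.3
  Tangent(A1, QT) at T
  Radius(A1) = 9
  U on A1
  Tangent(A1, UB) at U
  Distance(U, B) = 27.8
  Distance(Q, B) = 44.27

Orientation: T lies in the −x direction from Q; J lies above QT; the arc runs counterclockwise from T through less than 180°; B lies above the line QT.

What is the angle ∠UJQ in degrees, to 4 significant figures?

6.858°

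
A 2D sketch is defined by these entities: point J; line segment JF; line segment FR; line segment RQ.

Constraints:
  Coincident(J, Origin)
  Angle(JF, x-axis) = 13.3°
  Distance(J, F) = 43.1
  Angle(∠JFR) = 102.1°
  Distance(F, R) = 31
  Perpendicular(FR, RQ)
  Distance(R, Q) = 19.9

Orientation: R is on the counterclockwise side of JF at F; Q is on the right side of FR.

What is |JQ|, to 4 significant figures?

73.84

J is at the origin; JF runs at 13.3° with length 43.1, so F = 43.1·(cos 13.3°, sin 13.3°) = (41.94, 9.915). ∠JFR = 102.1°, so FR runs at 13.3° + (180° − 102.1°) = 91.20° from the x-axis; with |FR| = 31.0, R = F + 31.0·(cos 91.20°, sin 91.20°) = (41.29, 40.91). FR is perpendicular to RQ; with |RQ| = 19.9 on the right of FR, Q = R + 19.9·(0.9998, 0.02094) = (61.19, 41.33). Then |JQ| = |Q − J| = 73.84.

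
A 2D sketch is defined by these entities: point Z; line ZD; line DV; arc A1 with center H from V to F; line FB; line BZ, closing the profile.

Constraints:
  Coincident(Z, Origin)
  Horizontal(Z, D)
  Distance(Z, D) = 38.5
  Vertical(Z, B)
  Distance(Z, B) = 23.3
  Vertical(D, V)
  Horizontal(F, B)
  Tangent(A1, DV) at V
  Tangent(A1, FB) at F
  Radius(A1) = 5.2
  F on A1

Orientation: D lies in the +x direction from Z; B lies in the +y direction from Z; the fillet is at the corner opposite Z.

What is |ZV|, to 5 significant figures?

42.542

Z is at the origin; ZD is horizontal with |ZD| = 38.5 and D on the +x side, so D = (38.500, 0.0000). ZB is vertical with |ZB| = 23.3 and B on the +y side, so B = (0.0000, 23.300). The virtual corner opposite Z is at (38.500, 23.300). Since A1 is tangent to DV there, HV ⟂ DV and the tangent condition forces HF to be normal to FB, with radius 5.2, so the center H sits 5.2 in from both sides at H = (33.300, 18.100). That places the tangent points at V = (38.500, 18.100) on DV and F = (33.300, 23.300) on FB. Then |ZV| = |V − Z| = 42.542.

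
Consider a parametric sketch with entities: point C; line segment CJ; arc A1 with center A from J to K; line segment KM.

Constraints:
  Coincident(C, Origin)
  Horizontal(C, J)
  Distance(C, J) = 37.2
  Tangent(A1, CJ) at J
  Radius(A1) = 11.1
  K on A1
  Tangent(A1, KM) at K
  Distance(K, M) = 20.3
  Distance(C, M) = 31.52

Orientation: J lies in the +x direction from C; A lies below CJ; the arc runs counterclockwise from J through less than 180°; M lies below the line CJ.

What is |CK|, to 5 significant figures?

27.838

C is at the origin; C and J share the same y with |CJ| = 37.2 and J on the +x side, so J = (37.200, 0.0000). The tangent condition forces AJ to be normal to CJ, so A = J + (0, -11.1) = (37.200, -11.100). Since AK ⟂ KM (tangency), |AM| = √(11.1² + 20.3²) = 23.137 regardless of where K sits on A1. So M lies on both circle(C, 31.52) and circle(A, 23.137); the below-CJ intersection is M = (18.885, -25.237). K is the foot of the tangent from M: K = (27.034, -6.6441).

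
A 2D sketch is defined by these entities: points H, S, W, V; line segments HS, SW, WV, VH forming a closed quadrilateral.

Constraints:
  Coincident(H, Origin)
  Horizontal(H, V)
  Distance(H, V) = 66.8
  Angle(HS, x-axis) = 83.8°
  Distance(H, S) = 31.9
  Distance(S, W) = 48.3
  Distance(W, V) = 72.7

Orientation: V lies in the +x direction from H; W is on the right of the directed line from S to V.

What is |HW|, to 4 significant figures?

16.51

Checks: |SW| = 48.30 ✓; |WV| = 72.70 ✓.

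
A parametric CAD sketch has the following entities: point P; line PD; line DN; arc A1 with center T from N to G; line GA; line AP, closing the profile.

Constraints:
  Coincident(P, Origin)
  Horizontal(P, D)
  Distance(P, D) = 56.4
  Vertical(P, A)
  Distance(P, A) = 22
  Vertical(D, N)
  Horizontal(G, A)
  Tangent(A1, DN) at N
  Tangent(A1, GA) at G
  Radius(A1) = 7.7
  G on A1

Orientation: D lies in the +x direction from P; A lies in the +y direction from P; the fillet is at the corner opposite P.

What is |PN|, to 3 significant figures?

58.2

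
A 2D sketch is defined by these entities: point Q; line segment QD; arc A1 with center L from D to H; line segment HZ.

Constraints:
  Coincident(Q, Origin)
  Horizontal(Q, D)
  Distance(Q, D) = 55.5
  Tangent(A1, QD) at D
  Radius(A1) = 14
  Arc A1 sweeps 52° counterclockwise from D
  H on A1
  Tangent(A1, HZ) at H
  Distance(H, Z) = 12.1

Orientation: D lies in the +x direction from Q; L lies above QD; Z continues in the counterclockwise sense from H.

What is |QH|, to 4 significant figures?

66.75

Since A1 is tangent to QD there, LD ⟂ QD, so L = D + (0, 14) = (55.50, 14.00). On A1, D sits at bearing -90° from L; a 52° counterclockwise sweep puts H at bearing -38°, so H = L + 14.0·(cos -38°, sin -38°) = (66.53, 5.381). Then |QH| = |H − Q| = 66.75.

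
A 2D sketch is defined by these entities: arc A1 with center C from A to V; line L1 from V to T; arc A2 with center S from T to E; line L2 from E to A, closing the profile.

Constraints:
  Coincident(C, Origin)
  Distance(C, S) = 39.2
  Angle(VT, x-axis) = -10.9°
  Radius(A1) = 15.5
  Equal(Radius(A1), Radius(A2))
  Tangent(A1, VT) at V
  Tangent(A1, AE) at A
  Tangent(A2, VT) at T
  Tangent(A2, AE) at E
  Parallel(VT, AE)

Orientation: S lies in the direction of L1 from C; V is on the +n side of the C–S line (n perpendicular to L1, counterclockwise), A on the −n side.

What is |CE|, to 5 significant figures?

42.153

The slot axis is L1's direction at -10.9°, so u = (cos -10.9°, sin -10.9°) = (0.98196, -0.18910) and n = (−sin -10.9°, cos -10.9°) = (0.18910, 0.98196). C is at the origin and S lies 39.2 along u from C, so S = 39.2·u = (38.493, -7.4125). Tangency of A1 to both parallel lines with radius 15.5 puts V and A at C ± 15.5·n: V = (2.9310, 15.220), A = (-2.9310, -15.220). Equal radii place T and E the same way about S: T = S + 15.5·n = (41.424, 7.8078), E = S − 15.5·n = (35.562, -22.633). Then |CE| = |E − C| = 42.153.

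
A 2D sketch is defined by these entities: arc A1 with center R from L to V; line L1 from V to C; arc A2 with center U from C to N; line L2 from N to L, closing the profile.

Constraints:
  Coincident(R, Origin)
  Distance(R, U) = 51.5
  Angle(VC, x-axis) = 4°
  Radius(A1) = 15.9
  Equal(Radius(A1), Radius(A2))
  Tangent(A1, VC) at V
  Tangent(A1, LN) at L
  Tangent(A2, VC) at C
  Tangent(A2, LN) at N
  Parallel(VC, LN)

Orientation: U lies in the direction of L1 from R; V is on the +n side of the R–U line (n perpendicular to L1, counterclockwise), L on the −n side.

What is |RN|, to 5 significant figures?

53.899

The slot axis is L1's direction at 4.0°, so u = (cos 4.0°, sin 4.0°) = (0.99756, 0.069756) and n = (−sin 4.0°, cos 4.0°) = (-0.069756, 0.99756). R is at the origin and U lies 51.5 along u from R, so U = 51.5·u = (51.375, 3.5925). Tangency of A1 to both parallel lines with radius 15.9 puts V and L at R ± 15.9·n: V = (-1.1091, 15.861), L = (1.1091, -15.861). Equal radii place C and N the same way about U: C = U + 15.9·n = (50.265, 19.454), N = U − 15.9·n = (52.484, -12.269). Then |RN| = |N − R| = 53.899.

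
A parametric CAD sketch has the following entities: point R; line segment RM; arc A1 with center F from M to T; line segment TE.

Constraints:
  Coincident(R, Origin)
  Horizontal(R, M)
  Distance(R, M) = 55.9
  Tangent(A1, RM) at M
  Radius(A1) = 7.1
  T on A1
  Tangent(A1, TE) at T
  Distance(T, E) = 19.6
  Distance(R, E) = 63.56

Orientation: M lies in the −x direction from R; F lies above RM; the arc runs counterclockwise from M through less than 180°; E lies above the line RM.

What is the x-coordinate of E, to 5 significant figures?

-57.104

R is at the origin; RM is horizontal with |RM| = 55.9 and M on the −x side, so M = (-55.900, 0.0000). Tangency of A1 to RM means the radius FM is perpendicular to RM, so F = M + (0, 7.1) = (-55.900, 7.1000). Since FT ⟂ TE (tangency), |FE| = √(7.1² + 19.6²) = 20.846 regardless of where T sits on A1. So E lies on both circle(R, 63.56) and circle(F, 20.846); the above-RM intersection is E = (-57.104, 27.912). T is the foot of the tangent from E: T = (-49.375, 9.8995).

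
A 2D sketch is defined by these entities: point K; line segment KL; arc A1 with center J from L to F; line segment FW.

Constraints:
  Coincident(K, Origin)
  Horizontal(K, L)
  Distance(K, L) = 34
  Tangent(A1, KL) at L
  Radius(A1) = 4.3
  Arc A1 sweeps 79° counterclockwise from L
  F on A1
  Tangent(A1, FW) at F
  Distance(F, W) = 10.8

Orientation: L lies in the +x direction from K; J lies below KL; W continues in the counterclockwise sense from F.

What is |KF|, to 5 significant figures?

29.982

K is at the origin; K and L share the same y with |KL| = 34.0 and L on the +x side, so L = (34.000, 0.0000). A1 meets KL tangentially, so JL is at right angles to KL, so J = L + (0, -4.3) = (34.000, -4.3000). On A1, L sits at bearing 90° from J; a 79° counterclockwise sweep puts F at bearing 169°, so F = J + 4.3·(cos 169°, sin 169°) = (29.779, -3.4795). Then |KF| = |F − K| = 29.982.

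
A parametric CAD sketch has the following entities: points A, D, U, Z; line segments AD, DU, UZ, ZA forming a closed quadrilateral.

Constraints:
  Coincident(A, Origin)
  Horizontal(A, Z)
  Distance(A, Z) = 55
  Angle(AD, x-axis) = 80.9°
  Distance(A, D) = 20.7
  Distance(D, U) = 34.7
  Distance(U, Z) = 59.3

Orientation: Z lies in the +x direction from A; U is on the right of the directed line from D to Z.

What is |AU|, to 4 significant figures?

14.00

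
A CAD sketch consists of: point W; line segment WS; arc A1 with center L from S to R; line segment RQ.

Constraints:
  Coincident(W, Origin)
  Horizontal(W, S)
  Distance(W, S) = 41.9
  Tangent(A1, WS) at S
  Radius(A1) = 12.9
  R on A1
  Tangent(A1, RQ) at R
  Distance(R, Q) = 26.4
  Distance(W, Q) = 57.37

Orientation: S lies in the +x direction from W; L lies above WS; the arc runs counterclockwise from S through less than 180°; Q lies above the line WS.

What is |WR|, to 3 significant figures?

56.4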